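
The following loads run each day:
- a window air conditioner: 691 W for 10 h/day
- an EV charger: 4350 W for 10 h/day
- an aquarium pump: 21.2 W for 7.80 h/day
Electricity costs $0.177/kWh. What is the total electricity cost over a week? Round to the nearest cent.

$62.66

window air conditioner: 691 W × 10 h × 7 d = 48,370 Wh = 48.37 kWh
EV charger: 4350 W × 10 h × 7 d = 304,500 Wh = 304.5 kWh
aquarium pump: 21.2 W × 7.80 h × 7 d = 1,158 Wh = 1.158 kWh
Total energy = 48.37 + 304.5 + 1.158 = 354 kWh
Cost = 354 kWh × $0.177 = $62.66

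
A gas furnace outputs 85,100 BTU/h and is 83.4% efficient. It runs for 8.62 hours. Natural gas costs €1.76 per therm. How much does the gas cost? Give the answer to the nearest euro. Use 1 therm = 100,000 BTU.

€15

Heat delivered = 85,100 BTU/h × 8.62 h = 733,562 BTU
Gas input = 733,562 / 0.834 = 879,571 BTU
= 879,571 / 100,000 = 8.796 therm
Cost = 8.796 × €1.76/therm = €15.48 ≈ €15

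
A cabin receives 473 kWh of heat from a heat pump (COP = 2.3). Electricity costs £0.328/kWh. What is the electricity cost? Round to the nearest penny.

£67.45

Electrical input = 473 kWh / 2.3 = 205.7 kWh
Cost = 205.7 × £0.328/kWh = £67.45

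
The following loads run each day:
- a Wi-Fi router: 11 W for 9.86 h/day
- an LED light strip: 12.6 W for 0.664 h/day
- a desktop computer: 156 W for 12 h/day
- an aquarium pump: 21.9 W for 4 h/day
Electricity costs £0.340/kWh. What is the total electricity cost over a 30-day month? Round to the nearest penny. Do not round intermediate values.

£21.18

Wi-Fi router: 11 W × 9.86 h × 30 d = 3,254 Wh = 3.254 kWh
LED light strip: 12.6 W × 0.664 h × 30 d = 251 Wh = 0.251 kWh
desktop computer: 156 W × 12 h × 30 d = 56,160 Wh = 56.16 kWh
aquarium pump: 21.9 W × 4 h × 30 d = 2,628 Wh = 2.628 kWh
Total energy = 3.254 + 0.251 + 56.16 + 2.628 = 62.29 kWh
Cost = 62.29 kWh × £0.340 = £21.18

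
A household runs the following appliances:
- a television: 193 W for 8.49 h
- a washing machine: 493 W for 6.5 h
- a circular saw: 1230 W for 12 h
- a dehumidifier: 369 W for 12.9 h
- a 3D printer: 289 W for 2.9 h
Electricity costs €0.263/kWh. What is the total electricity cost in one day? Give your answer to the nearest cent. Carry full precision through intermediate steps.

television: 193 W × 8.49 h = 1,639 Wh = 1.639 kWh
washing machine: 493 W × 6.5 h = 3,204 Wh = 3.204 kWh
circular saw: 1230 W × 12 h = 14,760 Wh = 14.76 kWh
dehumidifier: 369 W × 12.9 h = 4,760 Wh = 4.76 kWh
3D printer: 289 W × 2.9 h = 838 Wh = 0.8381 kWh
Total energy = 1.639 + 3.204 + 14.76 + 4.76 + 0.8381 = 25.2 kWh
Cost = 25.2 kWh × €0.263 = €6.63

€6.63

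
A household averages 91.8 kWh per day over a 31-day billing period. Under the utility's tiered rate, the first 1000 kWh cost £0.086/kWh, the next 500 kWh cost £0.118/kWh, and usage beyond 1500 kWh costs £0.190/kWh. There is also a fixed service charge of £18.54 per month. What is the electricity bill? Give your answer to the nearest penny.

£419.24

Usage = 91.8 kWh/day × 31 days = 2845.8 kWh
First 1000 kWh × £0.086 = £86.00
Next 500 kWh × £0.118 = £59.00
Remaining 1345.8 kWh × £0.190 = £255.70
Energy charge = £400.70; + service £18.54 = £419.24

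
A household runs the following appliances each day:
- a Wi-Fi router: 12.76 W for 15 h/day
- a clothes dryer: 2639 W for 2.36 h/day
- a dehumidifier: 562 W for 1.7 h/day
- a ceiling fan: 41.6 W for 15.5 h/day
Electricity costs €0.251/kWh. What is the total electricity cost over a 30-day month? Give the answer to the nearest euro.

Wi-Fi router: 12.76 W × 15 h × 30 d = 5,742 Wh = 5.742 kWh
clothes dryer: 2639 W × 2.36 h × 30 d = 186,841 Wh = 186.8 kWh
dehumidifier: 562 W × 1.7 h × 30 d = 28,662 Wh = 28.66 kWh
ceiling fan: 41.6 W × 15.5 h × 30 d = 19,344 Wh = 19.34 kWh
Total energy = 5.742 + 186.8 + 28.66 + 19.34 = 240.6 kWh
Cost = 240.6 kWh × €0.251 = €60.39 ≈ €60

€60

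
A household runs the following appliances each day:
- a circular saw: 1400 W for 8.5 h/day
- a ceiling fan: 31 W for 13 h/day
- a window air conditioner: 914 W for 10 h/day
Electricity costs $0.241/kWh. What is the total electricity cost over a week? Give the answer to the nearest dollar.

circular saw: 1400 W × 8.5 h × 7 d = 83,300 Wh = 83.3 kWh
ceiling fan: 31 W × 13 h × 7 d = 2,821 Wh = 2.821 kWh
window air conditioner: 914 W × 10 h × 7 d = 63,980 Wh = 63.98 kWh
Total energy = 83.3 + 2.821 + 63.98 = 150.1 kWh
Cost = 150.1 kWh × $0.241 = $36.17 ≈ $36

$36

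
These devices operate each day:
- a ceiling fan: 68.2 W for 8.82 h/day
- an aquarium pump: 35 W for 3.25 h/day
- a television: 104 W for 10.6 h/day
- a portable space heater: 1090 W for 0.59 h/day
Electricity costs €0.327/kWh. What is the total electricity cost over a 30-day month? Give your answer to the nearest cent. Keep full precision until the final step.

ceiling fan: 68.2 W × 8.82 h × 30 d = 18,046 Wh = 18.05 kWh
aquarium pump: 35 W × 3.25 h × 30 d = 3,412 Wh = 3.413 kWh
television: 104 W × 10.6 h × 30 d = 33,072 Wh = 33.07 kWh
portable space heater: 1090 W × 0.59 h × 30 d = 19,293 Wh = 19.29 kWh
Total energy = 18.05 + 3.413 + 33.07 + 19.29 = 73.82 kWh
Cost = 73.82 kWh × €0.327 = €24.14

€24.14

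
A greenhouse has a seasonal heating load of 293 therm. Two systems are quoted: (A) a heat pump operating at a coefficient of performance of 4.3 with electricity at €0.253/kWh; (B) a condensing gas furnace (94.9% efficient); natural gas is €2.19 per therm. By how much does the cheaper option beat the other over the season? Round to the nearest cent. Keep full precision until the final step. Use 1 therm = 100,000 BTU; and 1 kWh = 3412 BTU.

Heat load = 293 therm × 100,000 = 29,300,000 BTU
Gas: input = 29,300,000 / 0.949 = 30,874,605 BTU = 308.7 therm → 308.7 × €2.19 = €676.15
Heat pump: 29,300,000 BTU / 3412 = 8,587 kWh heat; / 4.3 = 1,997 kWh in → × €0.253 = €505.26
Difference = |€676.15 − €505.26| = €170.90

€170.90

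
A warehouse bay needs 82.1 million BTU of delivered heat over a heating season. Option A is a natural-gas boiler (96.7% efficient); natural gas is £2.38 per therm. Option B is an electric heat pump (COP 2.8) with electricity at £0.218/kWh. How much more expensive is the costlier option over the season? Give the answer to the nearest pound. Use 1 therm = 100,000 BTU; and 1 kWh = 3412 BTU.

£147

Heat load = 82.1 × 10⁶ BTU = 82,100,000 BTU
Gas: input = 82,100,000 / 0.967 = 84,901,758 BTU = 849 therm → 849 × £2.38 = £2,020.66
Heat pump: 82,100,000 BTU / 3412 = 24,060 kWh heat; / 2.8 = 8,594 kWh in → × £0.218 = £1,873.41
Difference = |£2,020.66 − £1,873.41| = £147.25 ≈ £147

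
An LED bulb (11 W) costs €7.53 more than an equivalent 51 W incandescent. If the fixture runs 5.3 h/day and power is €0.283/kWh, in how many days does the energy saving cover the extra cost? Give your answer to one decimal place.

Power saved = 51 − 11 = 40 W
Daily energy saved = 40 W × 5.3 h = 212 Wh = 0.212 kWh
Daily savings = 0.212 × €0.283 = €0.0600
Payback = €7.53 / €0.0600 per day = 125.5 days

125.5 days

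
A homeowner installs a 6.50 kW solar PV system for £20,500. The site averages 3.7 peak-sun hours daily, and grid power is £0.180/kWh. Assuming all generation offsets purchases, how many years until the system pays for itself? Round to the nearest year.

13 years

Daily generation = 6.50 kW × 3.7 h = 24.05 kWh
Annual generation = 24.05 × 365 = 8778.2 kWh
Annual savings = 8778.2 × £0.180 = £1,580.09
Payback = £20,500 / £1,580.09 = 13 years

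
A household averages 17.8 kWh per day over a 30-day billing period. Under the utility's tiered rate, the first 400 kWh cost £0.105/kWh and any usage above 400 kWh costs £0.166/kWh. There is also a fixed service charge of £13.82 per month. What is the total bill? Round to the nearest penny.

Usage = 17.8 kWh/day × 30 days = 534 kWh
First 400 kWh × £0.105 = £42.00
Remaining 134 kWh × £0.166 = £22.24
Energy charge = £64.24; + service £13.82 = £78.06

£78.06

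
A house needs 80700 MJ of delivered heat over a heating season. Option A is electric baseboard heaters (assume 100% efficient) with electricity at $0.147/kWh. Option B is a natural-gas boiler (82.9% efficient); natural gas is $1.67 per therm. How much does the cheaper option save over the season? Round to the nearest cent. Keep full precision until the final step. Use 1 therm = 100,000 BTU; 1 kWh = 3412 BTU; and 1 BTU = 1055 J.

$1754.63

Heat load = 80700 MJ = 80,700,000,000 J / 1055 = 76,492,891 BTU
Gas: input = 76,492,891 / 0.829 = 92,271,280 BTU = 922.7 therm → 922.7 × $1.67 = $1,540.93
Electric: 76,492,891 BTU / 3412 = 22,420 kWh → × $0.147 = $3,295.56
Difference = |$1,540.93 − $3,295.56| = $1,754.63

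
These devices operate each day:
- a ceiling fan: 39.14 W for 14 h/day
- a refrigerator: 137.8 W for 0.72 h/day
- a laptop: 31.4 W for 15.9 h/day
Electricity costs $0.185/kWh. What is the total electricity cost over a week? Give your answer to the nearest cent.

$1.48

ceiling fan: 39.14 W × 14 h × 7 d = 3,836 Wh = 3.836 kWh
refrigerator: 137.8 W × 0.72 h × 7 d = 695 Wh = 0.6945 kWh
laptop: 31.4 W × 15.9 h × 7 d = 3,495 Wh = 3.495 kWh
Total energy = 3.836 + 0.6945 + 3.495 = 8.025 kWh
Cost = 8.025 kWh × $0.185 = $1.48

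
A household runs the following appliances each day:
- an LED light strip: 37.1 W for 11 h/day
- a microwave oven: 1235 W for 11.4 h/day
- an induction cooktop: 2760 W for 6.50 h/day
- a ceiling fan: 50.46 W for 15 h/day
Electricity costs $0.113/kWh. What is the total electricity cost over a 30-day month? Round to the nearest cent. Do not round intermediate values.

$112.49

LED light strip: 37.1 W × 11 h × 30 d = 12,243 Wh = 12.24 kWh
microwave oven: 1235 W × 11.4 h × 30 d = 422,370 Wh = 422.4 kWh
induction cooktop: 2760 W × 6.50 h × 30 d = 538,200 Wh = 538.2 kWh
ceiling fan: 50.46 W × 15 h × 30 d = 22,707 Wh = 22.71 kWh
Total energy = 12.24 + 422.4 + 538.2 + 22.71 = 995.5 kWh
Cost = 995.5 kWh × $0.113 = $112.49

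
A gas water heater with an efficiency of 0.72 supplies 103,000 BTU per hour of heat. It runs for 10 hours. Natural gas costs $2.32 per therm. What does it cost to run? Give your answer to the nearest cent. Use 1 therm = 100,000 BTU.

Heat delivered = 103,000 BTU/h × 10 h = 1,030,000 BTU
Gas input = 1,030,000 / 0.72 = 1,430,556 BTU
= 1,430,556 / 100,000 = 14.31 therm
Cost = 14.31 × $2.32/therm = $33.19

$33.19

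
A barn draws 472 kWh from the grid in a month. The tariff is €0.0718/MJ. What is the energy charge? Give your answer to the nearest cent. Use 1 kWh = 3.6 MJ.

472 kWh × (3.6 MJ/kWh) = 1,699 MJ
Cost = 1,699 MJ × €0.0718/MJ = €122.00

€122.00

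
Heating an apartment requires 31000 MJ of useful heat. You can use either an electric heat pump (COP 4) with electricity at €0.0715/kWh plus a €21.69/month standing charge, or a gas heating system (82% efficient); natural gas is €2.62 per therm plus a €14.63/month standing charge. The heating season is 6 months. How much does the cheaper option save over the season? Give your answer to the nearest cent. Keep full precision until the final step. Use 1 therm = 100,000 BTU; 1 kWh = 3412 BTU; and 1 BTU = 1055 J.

Heat load = 31000 MJ = 31,000,000,000 J / 1055 = 29,383,886 BTU
Gas: input = 29,383,886 / 0.820 = 35,834,008 BTU = 358.3 therm → 358.3 × €2.62 = €938.85; + 6 × €14.63 standing = €1,026.63
Heat pump: 29,383,886 BTU / 3412 = 8,612 kWh heat; / 4 = 2,153 kWh in → × €0.0715 = €153.94; + 6 × €21.69 standing = €284.08
Difference = |€1,026.63 − €284.08| = €742.55

€742.55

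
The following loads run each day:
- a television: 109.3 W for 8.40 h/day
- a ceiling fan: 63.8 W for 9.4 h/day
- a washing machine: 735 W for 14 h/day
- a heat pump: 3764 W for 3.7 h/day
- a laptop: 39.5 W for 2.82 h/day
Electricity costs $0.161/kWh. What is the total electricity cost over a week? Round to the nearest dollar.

$29

television: 109.3 W × 8.40 h × 7 d = 6,427 Wh = 6.427 kWh
ceiling fan: 63.8 W × 9.4 h × 7 d = 4,198 Wh = 4.198 kWh
washing machine: 735 W × 14 h × 7 d = 72,030 Wh = 72.03 kWh
heat pump: 3764 W × 3.7 h × 7 d = 97,488 Wh = 97.49 kWh
laptop: 39.5 W × 2.82 h × 7 d = 780 Wh = 0.7797 kWh
Total energy = 6.427 + 4.198 + 72.03 + 97.49 + 0.7797 = 180.9 kWh
Cost = 180.9 kWh × $0.161 = $29.13 ≈ $29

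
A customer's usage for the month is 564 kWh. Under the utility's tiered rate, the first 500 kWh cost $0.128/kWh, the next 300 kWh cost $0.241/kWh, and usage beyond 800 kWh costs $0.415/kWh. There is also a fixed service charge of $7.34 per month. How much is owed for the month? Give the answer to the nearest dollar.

$87

First 500 kWh × $0.128 = $64.00
Next 64 kWh × $0.241 = $15.42
Remaining tier: 0 kWh (not reached)
Energy charge = $79.42; + service $7.34 = $86.76 ≈ $87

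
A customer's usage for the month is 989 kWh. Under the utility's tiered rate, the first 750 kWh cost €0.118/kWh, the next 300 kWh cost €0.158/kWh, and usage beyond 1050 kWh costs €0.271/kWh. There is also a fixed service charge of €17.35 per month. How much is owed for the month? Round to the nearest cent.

First 750 kWh × €0.118 = €88.50
Next 239 kWh × €0.158 = €37.76
Remaining tier: 0 kWh (not reached)
Energy charge = €126.26; + service €17.35 = €143.61

€143.61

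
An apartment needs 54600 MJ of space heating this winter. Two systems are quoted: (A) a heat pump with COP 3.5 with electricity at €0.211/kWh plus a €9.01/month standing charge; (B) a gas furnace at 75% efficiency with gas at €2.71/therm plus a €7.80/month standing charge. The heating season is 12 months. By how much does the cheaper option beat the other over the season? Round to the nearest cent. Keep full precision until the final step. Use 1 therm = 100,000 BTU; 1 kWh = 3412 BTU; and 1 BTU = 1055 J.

Heat load = 54600 MJ = 54,600,000,000 J / 1055 = 51,753,555 BTU
Gas: input = 51,753,555 / 0.75 = 69,004,739 BTU = 690 therm → 690 × €2.71 = €1,870.03; + 12 × €7.80 standing = €1,963.63
Heat pump: 51,753,555 BTU / 3412 = 15,170 kWh heat; / 3.5 = 4,334 kWh in → × €0.211 = €914.42; + 12 × €9.01 standing = €1,022.54
Difference = |€1,963.63 − €1,022.54| = €941.09

€941.09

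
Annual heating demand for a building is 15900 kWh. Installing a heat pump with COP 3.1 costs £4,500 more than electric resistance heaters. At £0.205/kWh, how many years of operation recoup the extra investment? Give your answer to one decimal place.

2.0 years

Resistance: 15900 kWh × £0.205 = £3,259.50/yr
Heat pump: 15900 / 3.1 = 5129 kWh in → × £0.205 = £1,051.45/yr
Annual savings = £2,208.05
Payback = £4,500 / £2,208.05 = 2.04 years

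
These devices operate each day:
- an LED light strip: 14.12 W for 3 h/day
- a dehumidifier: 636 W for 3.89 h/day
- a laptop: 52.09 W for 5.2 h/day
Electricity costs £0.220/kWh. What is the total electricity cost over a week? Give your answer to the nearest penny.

LED light strip: 14.12 W × 3 h × 7 d = 297 Wh = 0.2965 kWh
dehumidifier: 636 W × 3.89 h × 7 d = 17,318 Wh = 17.32 kWh
laptop: 52.09 W × 5.2 h × 7 d = 1,896 Wh = 1.896 kWh
Total energy = 0.2965 + 17.32 + 1.896 = 19.51 kWh
Cost = 19.51 kWh × £0.220 = £4.29

£4.29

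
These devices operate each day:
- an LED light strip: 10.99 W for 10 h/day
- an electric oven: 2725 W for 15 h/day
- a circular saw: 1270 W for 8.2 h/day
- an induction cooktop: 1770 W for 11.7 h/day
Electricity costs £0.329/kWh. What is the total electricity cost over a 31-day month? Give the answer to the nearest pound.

£735

LED light strip: 10.99 W × 10 h × 31 d = 3,407 Wh = 3.407 kWh
electric oven: 2725 W × 15 h × 31 d = 1,267,125 Wh = 1,267 kWh
circular saw: 1270 W × 8.2 h × 31 d = 322,834 Wh = 322.8 kWh
induction cooktop: 1770 W × 11.7 h × 31 d = 641,979 Wh = 642 kWh
Total energy = 3.407 + 1,267 + 322.8 + 642 = 2,235 kWh
Cost = 2,235 kWh × £0.329 = £735.43 ≈ £735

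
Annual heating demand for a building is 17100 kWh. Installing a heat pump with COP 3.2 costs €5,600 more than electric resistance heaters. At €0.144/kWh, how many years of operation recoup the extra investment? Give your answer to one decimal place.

Resistance: 17100 kWh × €0.144 = €2,462.40/yr
Heat pump: 17100 / 3.2 = 5344 kWh in → × €0.144 = €769.50/yr
Annual savings = €1,692.90
Payback = €5,600 / €1,692.90 = 3.31 years

3.3 years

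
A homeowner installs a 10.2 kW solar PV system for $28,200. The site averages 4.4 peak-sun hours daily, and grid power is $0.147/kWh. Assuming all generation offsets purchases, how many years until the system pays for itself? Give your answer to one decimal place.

11.7 years

Daily generation = 10.2 kW × 4.4 h = 44.88 kWh
Annual generation = 44.88 × 365 = 16381 kWh
Annual savings = 16381 × $0.147 = $2,408.04
Payback = $28,200 / $2,408.04 = 11.7 years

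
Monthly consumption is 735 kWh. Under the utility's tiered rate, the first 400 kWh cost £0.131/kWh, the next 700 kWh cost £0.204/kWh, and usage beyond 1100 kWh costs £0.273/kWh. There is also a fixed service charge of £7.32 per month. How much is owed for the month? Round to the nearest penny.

First 400 kWh × £0.131 = £52.40
Next 335 kWh × £0.204 = £68.34
Remaining tier: 0 kWh (not reached)
Energy charge = £120.74; + service £7.32 = £128.06

£128.06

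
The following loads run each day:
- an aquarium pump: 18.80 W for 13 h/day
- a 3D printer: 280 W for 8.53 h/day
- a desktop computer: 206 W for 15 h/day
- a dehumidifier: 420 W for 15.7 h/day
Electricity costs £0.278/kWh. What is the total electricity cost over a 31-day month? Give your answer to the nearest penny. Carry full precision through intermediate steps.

£106.15

aquarium pump: 18.80 W × 13 h × 31 d = 7,576 Wh = 7.576 kWh
3D printer: 280 W × 8.53 h × 31 d = 74,040 Wh = 74.04 kWh
desktop computer: 206 W × 15 h × 31 d = 95,790 Wh = 95.79 kWh
dehumidifier: 420 W × 15.7 h × 31 d = 204,414 Wh = 204.4 kWh
Total energy = 7.576 + 74.04 + 95.79 + 204.4 = 381.8 kWh
Cost = 381.8 kWh × £0.278 = £106.15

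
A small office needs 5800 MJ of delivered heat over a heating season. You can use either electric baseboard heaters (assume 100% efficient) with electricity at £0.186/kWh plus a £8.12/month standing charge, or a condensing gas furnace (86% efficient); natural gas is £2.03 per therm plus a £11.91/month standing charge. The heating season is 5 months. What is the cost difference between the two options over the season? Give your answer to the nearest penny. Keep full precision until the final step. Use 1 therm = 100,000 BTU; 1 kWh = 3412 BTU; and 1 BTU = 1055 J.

Heat load = 5800 MJ = 5,800,000,000 J / 1055 = 5,497,630 BTU
Gas: input = 5,497,630 / 0.86 = 6,392,593 BTU = 63.93 therm → 63.93 × £2.03 = £129.77; + 5 × £11.91 standing = £189.32
Electric: 5,497,630 BTU / 3412 = 1,611 kWh → × £0.186 = £299.69; + 5 × £8.12 standing = £340.29
Difference = |£189.32 − £340.29| = £150.98

£150.98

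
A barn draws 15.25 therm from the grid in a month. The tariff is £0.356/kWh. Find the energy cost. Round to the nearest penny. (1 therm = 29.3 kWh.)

£159.07

15.25 therm × (29.3 kWh/therm) = 446.8 kWh
Cost = 446.8 kWh × £0.356/kWh = £159.07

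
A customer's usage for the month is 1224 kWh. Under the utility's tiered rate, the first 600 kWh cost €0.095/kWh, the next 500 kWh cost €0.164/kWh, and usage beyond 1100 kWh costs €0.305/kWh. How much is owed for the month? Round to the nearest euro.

First 600 kWh × €0.095 = €57.00
Next 500 kWh × €0.164 = €82.00
Remaining 124 kWh × €0.305 = €37.82
Total = €176.82 ≈ €177

€177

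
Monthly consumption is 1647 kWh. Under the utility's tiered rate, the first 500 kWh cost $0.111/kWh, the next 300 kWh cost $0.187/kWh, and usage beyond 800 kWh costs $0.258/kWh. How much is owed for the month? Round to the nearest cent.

First 500 kWh × $0.111 = $55.50
Next 300 kWh × $0.187 = $56.10
Remaining 847 kWh × $0.258 = $218.53
Total = $330.13

$330.13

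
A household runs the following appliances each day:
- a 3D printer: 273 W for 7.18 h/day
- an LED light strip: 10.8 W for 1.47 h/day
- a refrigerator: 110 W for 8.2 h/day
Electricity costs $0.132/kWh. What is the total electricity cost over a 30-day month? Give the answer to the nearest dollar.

$11

3D printer: 273 W × 7.18 h × 30 d = 58,804 Wh = 58.8 kWh
LED light strip: 10.8 W × 1.47 h × 30 d = 476 Wh = 0.4763 kWh
refrigerator: 110 W × 8.2 h × 30 d = 27,060 Wh = 27.06 kWh
Total energy = 58.8 + 0.4763 + 27.06 = 86.34 kWh
Cost = 86.34 kWh × $0.132 = $11.40 ≈ $11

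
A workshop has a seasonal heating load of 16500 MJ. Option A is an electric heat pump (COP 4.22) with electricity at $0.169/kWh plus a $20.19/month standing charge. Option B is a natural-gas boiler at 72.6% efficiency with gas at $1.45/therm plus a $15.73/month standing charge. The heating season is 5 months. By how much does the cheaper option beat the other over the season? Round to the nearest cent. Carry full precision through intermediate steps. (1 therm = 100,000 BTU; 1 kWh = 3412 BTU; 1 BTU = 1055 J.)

Heat load = 16500 MJ = 16,500,000,000 J / 1055 = 15,639,810 BTU
Gas: input = 15,639,810 / 0.726 = 21,542,439 BTU = 215.4 therm → 215.4 × $1.45 = $312.37; + 5 × $15.73 standing = $391.02
Heat pump: 15,639,810 BTU / 3412 = 4,584 kWh heat; / 4.22 = 1,086 kWh in → × $0.169 = $183.57; + 5 × $20.19 standing = $284.52
Difference = |$391.02 − $284.52| = $106.50

$106.50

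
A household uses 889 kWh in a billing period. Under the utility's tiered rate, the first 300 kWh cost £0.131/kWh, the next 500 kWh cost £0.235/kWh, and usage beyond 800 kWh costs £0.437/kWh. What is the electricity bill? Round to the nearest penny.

First 300 kWh × £0.131 = £39.30
Next 500 kWh × £0.235 = £117.50
Remaining 89 kWh × £0.437 = £38.89
Total = £195.69

£195.69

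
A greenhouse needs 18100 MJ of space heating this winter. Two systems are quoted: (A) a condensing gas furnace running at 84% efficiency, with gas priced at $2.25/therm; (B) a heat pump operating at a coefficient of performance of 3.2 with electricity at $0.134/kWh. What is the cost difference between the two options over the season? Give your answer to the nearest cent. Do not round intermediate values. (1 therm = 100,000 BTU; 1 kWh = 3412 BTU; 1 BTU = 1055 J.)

$248.99

Heat load = 18100 MJ = 18,100,000,000 J / 1055 = 17,156,398 BTU
Gas: input = 17,156,398 / 0.84 = 20,424,283 BTU = 204.2 therm → 204.2 × $2.25 = $459.55
Heat pump: 17,156,398 BTU / 3412 = 5,028 kWh heat; / 3.2 = 1,571 kWh in → × $0.134 = $210.56
Difference = |$459.55 − $210.56| = $248.99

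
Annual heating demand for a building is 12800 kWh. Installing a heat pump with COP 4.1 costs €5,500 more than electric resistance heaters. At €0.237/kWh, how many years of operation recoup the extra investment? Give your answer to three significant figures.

2.40 years

Resistance: 12800 kWh × €0.237 = €3,033.60/yr
Heat pump: 12800 / 4.1 = 3122 kWh in → × €0.237 = €739.90/yr
Annual savings = €2,293.70
Payback = €5,500 / €2,293.70 = 2.4 years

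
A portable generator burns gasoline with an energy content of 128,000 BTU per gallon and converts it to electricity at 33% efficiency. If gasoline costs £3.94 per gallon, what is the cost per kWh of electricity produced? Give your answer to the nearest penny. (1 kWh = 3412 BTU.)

Electrical output per gallon = 128,000 BTU × 0.33 / 3412 BTU/kWh = 12.38 kWh
Cost per kWh = £3.94 / 12.38 kWh = £0.318

£0.32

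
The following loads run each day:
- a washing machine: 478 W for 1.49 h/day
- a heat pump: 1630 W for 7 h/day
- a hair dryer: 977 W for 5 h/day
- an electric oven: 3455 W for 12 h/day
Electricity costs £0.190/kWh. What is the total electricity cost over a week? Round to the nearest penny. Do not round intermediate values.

£77.76

washing machine: 478 W × 1.49 h × 7 d = 4,986 Wh = 4.986 kWh
heat pump: 1630 W × 7 h × 7 d = 79,870 Wh = 79.87 kWh
hair dryer: 977 W × 5 h × 7 d = 34,195 Wh = 34.2 kWh
electric oven: 3455 W × 12 h × 7 d = 290,220 Wh = 290.2 kWh
Total energy = 4.986 + 79.87 + 34.2 + 290.2 = 409.3 kWh
Cost = 409.3 kWh × £0.190 = £77.76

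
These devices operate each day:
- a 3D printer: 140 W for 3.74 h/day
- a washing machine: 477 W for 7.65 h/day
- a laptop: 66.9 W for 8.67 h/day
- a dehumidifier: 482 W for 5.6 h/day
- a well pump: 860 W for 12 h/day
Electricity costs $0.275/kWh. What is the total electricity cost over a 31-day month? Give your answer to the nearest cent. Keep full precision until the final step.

3D printer: 140 W × 3.74 h × 31 d = 16,232 Wh = 16.23 kWh
washing machine: 477 W × 7.65 h × 31 d = 113,121 Wh = 113.1 kWh
laptop: 66.9 W × 8.67 h × 31 d = 17,981 Wh = 17.98 kWh
dehumidifier: 482 W × 5.6 h × 31 d = 83,675 Wh = 83.68 kWh
well pump: 860 W × 12 h × 31 d = 319,920 Wh = 319.9 kWh
Total energy = 16.23 + 113.1 + 17.98 + 83.68 + 319.9 = 550.9 kWh
Cost = 550.9 kWh × $0.275 = $151.51

$151.51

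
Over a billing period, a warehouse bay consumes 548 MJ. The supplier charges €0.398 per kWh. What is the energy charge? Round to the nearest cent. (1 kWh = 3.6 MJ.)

€60.58

548 MJ × (0.27778 kWh/MJ) = 152.2 kWh
Cost = 152.2 kWh × €0.398/kWh = €60.58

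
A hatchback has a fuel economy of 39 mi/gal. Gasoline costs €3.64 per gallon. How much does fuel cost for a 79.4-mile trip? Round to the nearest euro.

Fuel = 79.4 mi / 39 mpg = 2.036 gal
Cost = 2.036 gal × €3.64/gal = €7.41 ≈ €7

€7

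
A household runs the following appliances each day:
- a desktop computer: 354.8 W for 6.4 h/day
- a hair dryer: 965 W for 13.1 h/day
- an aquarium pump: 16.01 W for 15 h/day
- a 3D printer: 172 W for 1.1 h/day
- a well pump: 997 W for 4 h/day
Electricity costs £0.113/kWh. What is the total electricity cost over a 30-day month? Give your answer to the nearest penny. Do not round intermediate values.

desktop computer: 354.8 W × 6.4 h × 30 d = 68,122 Wh = 68.12 kWh
hair dryer: 965 W × 13.1 h × 30 d = 379,245 Wh = 379.2 kWh
aquarium pump: 16.01 W × 15 h × 30 d = 7,205 Wh = 7.205 kWh
3D printer: 172 W × 1.1 h × 30 d = 5,676 Wh = 5.676 kWh
well pump: 997 W × 4 h × 30 d = 119,640 Wh = 119.6 kWh
Total energy = 68.12 + 379.2 + 7.205 + 5.676 + 119.6 = 579.9 kWh
Cost = 579.9 kWh × £0.113 = £65.53

£65.53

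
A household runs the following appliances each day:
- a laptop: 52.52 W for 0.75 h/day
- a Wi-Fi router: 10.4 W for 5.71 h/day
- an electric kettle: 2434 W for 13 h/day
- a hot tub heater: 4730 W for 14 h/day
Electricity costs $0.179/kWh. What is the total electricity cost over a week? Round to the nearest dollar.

laptop: 52.52 W × 0.75 h × 7 d = 276 Wh = 0.2757 kWh
Wi-Fi router: 10.4 W × 5.71 h × 7 d = 416 Wh = 0.4157 kWh
electric kettle: 2434 W × 13 h × 7 d = 221,494 Wh = 221.5 kWh
hot tub heater: 4730 W × 14 h × 7 d = 463,540 Wh = 463.5 kWh
Total energy = 0.2757 + 0.4157 + 221.5 + 463.5 = 685.7 kWh
Cost = 685.7 kWh × $0.179 = $122.74 ≈ $123

$123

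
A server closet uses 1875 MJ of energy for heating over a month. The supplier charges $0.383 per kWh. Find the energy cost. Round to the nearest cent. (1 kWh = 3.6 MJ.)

$199.48

1875 MJ × (0.27778 kWh/MJ) = 520.8 kWh
Cost = 520.8 kWh × $0.383/kWh = $199.48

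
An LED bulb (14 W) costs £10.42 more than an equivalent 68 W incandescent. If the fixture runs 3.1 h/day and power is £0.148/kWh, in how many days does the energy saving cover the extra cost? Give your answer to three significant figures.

Power saved = 68 − 14 = 54 W
Daily energy saved = 54 W × 3.1 h = 167.4 Wh = 0.1674 kWh
Daily savings = 0.1674 × £0.148 = £0.0248
Payback = £10.42 / £0.0248 per day = 420.6 days

421 days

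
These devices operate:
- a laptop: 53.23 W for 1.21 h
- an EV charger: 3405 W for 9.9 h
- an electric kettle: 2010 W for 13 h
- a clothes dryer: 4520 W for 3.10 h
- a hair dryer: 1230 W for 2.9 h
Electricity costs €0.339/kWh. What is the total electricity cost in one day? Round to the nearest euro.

laptop: 53.23 W × 1.21 h = 64 Wh = 0.06441 kWh
EV charger: 3405 W × 9.9 h = 33,710 Wh = 33.71 kWh
electric kettle: 2010 W × 13 h = 26,130 Wh = 26.13 kWh
clothes dryer: 4520 W × 3.10 h = 14,012 Wh = 14.01 kWh
hair dryer: 1230 W × 2.9 h = 3,567 Wh = 3.567 kWh
Total energy = 0.06441 + 33.71 + 26.13 + 14.01 + 3.567 = 77.48 kWh
Cost = 77.48 kWh × €0.339 = €26.27 ≈ €26

€26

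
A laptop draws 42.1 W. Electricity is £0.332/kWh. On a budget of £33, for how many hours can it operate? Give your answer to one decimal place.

Energy budget = £33 / £0.332 per kWh = 99.4 kWh = 99,398 Wh
Runtime = 99,398 Wh / 42.1 W = 2,361 h

2361.0 h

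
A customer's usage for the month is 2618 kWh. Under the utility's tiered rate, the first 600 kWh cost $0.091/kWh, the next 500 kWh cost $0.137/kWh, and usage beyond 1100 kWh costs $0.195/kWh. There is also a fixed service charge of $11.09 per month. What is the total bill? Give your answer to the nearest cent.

First 600 kWh × $0.091 = $54.60
Next 500 kWh × $0.137 = $68.50
Remaining 1518 kWh × $0.195 = $296.01
Energy charge = $419.11; + service $11.09 = $430.20

$430.20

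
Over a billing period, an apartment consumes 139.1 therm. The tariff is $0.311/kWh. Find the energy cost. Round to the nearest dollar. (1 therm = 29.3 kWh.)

$1268

139.1 therm × (29.3 kWh/therm) = 4,076 kWh
Cost = 4,076 kWh × $0.311/kWh = $1,267.52 ≈ $1268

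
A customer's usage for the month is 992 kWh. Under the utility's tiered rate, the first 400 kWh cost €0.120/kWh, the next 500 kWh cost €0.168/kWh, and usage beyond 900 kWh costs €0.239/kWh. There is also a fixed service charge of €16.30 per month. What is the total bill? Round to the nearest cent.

€170.29

First 400 kWh × €0.120 = €48.00
Next 500 kWh × €0.168 = €84.00
Remaining 92 kWh × €0.239 = €21.99
Energy charge = €153.99; + service €16.30 = €170.29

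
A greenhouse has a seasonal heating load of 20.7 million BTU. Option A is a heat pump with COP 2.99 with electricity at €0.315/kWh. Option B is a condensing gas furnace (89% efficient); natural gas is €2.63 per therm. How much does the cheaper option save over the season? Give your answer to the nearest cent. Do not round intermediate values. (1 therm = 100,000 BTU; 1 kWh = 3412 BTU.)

Heat load = 20.7 × 10⁶ BTU = 20,700,000 BTU
Gas: input = 20,700,000 / 0.89 = 23,258,427 BTU = 232.6 therm → 232.6 × €2.63 = €611.70
Heat pump: 20,700,000 BTU / 3412 = 6,067 kWh heat; / 2.99 = 2,029 kWh in → × €0.315 = €639.15
Difference = |€611.70 − €639.15| = €27.45

€27.45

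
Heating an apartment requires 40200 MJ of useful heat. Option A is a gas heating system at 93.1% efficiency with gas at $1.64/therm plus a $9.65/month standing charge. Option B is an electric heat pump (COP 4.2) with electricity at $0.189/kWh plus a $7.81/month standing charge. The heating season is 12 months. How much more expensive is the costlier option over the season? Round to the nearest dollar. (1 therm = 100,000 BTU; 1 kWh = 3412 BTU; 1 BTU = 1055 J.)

$191

Heat load = 40200 MJ = 40,200,000,000 J / 1055 = 38,104,265 BTU
Gas: input = 38,104,265 / 0.931 = 40,928,319 BTU = 409.3 therm → 409.3 × $1.64 = $671.22; + 12 × $9.65 standing = $787.02
Heat pump: 38,104,265 BTU / 3412 = 11,170 kWh heat; / 4.2 = 2,659 kWh in → × $0.189 = $502.55; + 12 × $7.81 standing = $596.27
Difference = |$787.02 − $596.27| = $190.76 ≈ $191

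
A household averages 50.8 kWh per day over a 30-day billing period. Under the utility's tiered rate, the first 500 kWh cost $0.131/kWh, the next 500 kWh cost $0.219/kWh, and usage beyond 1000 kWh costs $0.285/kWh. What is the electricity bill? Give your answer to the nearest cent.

Usage = 50.8 kWh/day × 30 days = 1524 kWh
First 500 kWh × $0.131 = $65.50
Next 500 kWh × $0.219 = $109.50
Remaining 524 kWh × $0.285 = $149.34
Total = $324.34

$324.34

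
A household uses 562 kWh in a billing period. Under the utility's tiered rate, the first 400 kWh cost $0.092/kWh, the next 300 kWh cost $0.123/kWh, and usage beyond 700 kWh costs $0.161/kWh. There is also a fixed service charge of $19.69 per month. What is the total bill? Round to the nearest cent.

First 400 kWh × $0.092 = $36.80
Next 162 kWh × $0.123 = $19.93
Remaining tier: 0 kWh (not reached)
Energy charge = $56.73; + service $19.69 = $76.42

$76.42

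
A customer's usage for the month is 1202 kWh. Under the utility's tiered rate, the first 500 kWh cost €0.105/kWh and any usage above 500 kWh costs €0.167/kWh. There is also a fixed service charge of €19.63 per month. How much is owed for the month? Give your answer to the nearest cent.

€189.36

First 500 kWh × €0.105 = €52.50
Remaining 702 kWh × €0.167 = €117.23
Energy charge = €169.73; + service €19.63 = €189.36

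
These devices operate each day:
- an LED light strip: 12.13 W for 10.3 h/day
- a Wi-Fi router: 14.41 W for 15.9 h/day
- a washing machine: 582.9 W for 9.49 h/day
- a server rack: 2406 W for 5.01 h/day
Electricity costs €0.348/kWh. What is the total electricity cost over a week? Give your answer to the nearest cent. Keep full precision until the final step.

LED light strip: 12.13 W × 10.3 h × 7 d = 875 Wh = 0.8746 kWh
Wi-Fi router: 14.41 W × 15.9 h × 7 d = 1,604 Wh = 1.604 kWh
washing machine: 582.9 W × 9.49 h × 7 d = 38,722 Wh = 38.72 kWh
server rack: 2406 W × 5.01 h × 7 d = 84,378 Wh = 84.38 kWh
Total energy = 0.8746 + 1.604 + 38.72 + 84.38 = 125.6 kWh
Cost = 125.6 kWh × €0.348 = €43.70

€43.70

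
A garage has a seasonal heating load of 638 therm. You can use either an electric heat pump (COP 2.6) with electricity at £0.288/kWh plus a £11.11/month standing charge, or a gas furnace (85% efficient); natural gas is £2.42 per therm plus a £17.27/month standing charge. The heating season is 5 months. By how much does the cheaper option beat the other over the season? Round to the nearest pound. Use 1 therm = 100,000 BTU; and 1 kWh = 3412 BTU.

Heat load = 638 therm × 100,000 = 63,800,000 BTU
Gas: input = 63,800,000 / 0.85 = 75,058,824 BTU = 750.6 therm → 750.6 × £2.42 = £1,816.42; + 5 × £17.27 standing = £1,902.77
Heat pump: 63,800,000 BTU / 3412 = 18,700 kWh heat; / 2.6 = 7,192 kWh in → × £0.288 = £2,071.24; + 5 × £11.11 standing = £2,126.79
Difference = |£1,902.77 − £2,126.79| = £224.02 ≈ £224

£224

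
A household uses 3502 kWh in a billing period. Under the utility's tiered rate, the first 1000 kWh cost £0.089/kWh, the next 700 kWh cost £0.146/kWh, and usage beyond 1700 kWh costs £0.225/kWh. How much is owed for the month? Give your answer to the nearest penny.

First 1000 kWh × £0.089 = £89.00
Next 700 kWh × £0.146 = £102.20
Remaining 1802 kWh × £0.225 = £405.45
Total = £596.65

£596.65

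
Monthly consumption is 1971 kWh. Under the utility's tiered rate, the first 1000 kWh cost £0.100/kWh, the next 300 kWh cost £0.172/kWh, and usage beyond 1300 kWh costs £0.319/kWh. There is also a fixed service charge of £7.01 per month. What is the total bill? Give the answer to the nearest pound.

First 1000 kWh × £0.100 = £100.00
Next 300 kWh × £0.172 = £51.60
Remaining 671 kWh × £0.319 = £214.05
Energy charge = £365.65; + service £7.01 = £372.66 ≈ £373

£373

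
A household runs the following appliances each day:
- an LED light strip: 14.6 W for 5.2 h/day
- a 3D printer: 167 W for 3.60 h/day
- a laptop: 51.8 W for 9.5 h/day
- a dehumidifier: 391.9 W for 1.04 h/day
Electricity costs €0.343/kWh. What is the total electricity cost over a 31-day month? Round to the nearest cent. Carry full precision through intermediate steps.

€16.77

LED light strip: 14.6 W × 5.2 h × 31 d = 2,354 Wh = 2.354 kWh
3D printer: 167 W × 3.60 h × 31 d = 18,637 Wh = 18.64 kWh
laptop: 51.8 W × 9.5 h × 31 d = 15,255 Wh = 15.26 kWh
dehumidifier: 391.9 W × 1.04 h × 31 d = 12,635 Wh = 12.63 kWh
Total energy = 2.354 + 18.64 + 15.26 + 12.63 = 48.88 kWh
Cost = 48.88 kWh × €0.343 = €16.77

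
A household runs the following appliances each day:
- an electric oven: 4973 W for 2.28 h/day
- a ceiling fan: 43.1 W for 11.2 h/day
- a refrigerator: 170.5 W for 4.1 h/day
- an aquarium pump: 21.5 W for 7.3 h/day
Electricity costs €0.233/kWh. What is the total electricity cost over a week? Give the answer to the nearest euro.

€21

electric oven: 4973 W × 2.28 h × 7 d = 79,369 Wh = 79.37 kWh
ceiling fan: 43.1 W × 11.2 h × 7 d = 3,379 Wh = 3.379 kWh
refrigerator: 170.5 W × 4.1 h × 7 d = 4,893 Wh = 4.893 kWh
aquarium pump: 21.5 W × 7.3 h × 7 d = 1,099 Wh = 1.099 kWh
Total energy = 79.37 + 3.379 + 4.893 + 1.099 = 88.74 kWh
Cost = 88.74 kWh × €0.233 = €20.68 ≈ €21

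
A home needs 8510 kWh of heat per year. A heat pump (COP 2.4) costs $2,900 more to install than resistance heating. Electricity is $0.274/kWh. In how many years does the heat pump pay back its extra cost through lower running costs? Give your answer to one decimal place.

2.1 years

Resistance: 8510 kWh × $0.274 = $2,331.74/yr
Heat pump: 8510 / 2.4 = 3546 kWh in → × $0.274 = $971.56/yr
Annual savings = $1,360.18
Payback = $2,900 / $1,360.18 = 2.13 years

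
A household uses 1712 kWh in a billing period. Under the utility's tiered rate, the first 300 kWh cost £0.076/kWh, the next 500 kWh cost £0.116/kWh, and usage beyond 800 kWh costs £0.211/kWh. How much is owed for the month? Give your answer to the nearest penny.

£273.23

First 300 kWh × £0.076 = £22.80
Next 500 kWh × £0.116 = £58.00
Remaining 912 kWh × £0.211 = £192.43
Total = £273.23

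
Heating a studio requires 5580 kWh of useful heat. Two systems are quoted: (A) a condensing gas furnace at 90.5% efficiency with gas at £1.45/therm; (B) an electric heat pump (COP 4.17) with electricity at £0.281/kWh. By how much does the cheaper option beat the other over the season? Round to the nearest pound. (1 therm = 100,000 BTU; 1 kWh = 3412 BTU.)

Heat load = 5580 kWh × 3412 = 19,038,960 BTU
Gas: input = 19,038,960 / 0.905 = 21,037,525 BTU = 210.4 therm → 210.4 × £1.45 = £305.04
Heat pump: 19,038,960 BTU / 3412 = 5,580 kWh heat; / 4.17 = 1,338 kWh in → × £0.281 = £376.01
Difference = |£305.04 − £376.01| = £70.97 ≈ £71

£71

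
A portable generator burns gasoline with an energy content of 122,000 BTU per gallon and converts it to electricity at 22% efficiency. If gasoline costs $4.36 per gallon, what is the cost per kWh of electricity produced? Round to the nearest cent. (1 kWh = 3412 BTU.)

Electrical output per gallon = 122,000 BTU × 0.22 / 3412 BTU/kWh = 7.866 kWh
Cost per kWh = $4.36 / 7.866 kWh = $0.554

$0.55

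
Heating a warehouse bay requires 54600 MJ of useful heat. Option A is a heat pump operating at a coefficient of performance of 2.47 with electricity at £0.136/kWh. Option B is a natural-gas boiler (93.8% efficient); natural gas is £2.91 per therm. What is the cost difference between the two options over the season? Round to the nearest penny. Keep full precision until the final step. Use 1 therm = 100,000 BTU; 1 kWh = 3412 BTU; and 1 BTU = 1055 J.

Heat load = 54600 MJ = 54,600,000,000 J / 1055 = 51,753,555 BTU
Gas: input = 51,753,555 / 0.938 = 55,174,365 BTU = 551.7 therm → 551.7 × £2.91 = £1,605.57
Heat pump: 51,753,555 BTU / 3412 = 15,170 kWh heat; / 2.47 = 6,141 kWh in → × £0.136 = £835.17
Difference = |£1,605.57 − £835.17| = £770.41

£770.41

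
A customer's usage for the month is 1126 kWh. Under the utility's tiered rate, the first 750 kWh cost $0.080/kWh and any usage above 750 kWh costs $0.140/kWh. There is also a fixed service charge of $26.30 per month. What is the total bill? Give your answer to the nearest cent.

$138.94

First 750 kWh × $0.080 = $60.00
Remaining 376 kWh × $0.140 = $52.64
Energy charge = $112.64; + service $26.30 = $138.94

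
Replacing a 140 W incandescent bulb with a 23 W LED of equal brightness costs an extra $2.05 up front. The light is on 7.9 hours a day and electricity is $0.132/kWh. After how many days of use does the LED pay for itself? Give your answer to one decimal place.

16.8 days

Power saved = 140 − 23 = 117 W
Daily energy saved = 117 W × 7.9 h = 924.3 Wh = 0.9243 kWh
Daily savings = 0.9243 × $0.132 = $0.1220
Payback = $2.05 / $0.1220 per day = 16.8 days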